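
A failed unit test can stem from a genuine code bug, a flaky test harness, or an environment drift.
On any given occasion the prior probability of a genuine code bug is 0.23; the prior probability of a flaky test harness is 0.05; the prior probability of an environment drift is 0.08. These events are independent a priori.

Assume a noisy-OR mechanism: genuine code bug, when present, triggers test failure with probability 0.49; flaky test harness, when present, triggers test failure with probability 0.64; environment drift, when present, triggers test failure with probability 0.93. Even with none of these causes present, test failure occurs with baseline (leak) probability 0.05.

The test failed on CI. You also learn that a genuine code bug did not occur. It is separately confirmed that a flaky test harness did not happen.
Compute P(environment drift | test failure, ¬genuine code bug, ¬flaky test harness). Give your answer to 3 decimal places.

P(environment drift | test failure, ¬genuine code bug, ¬flaky test harness) ≈ 0.619

Under noisy-OR, P(test failure | causes) = 1 − (1−0.05)·∏(1−qᵢ) over the active causes.
By total probability over both values of environment drift:
  P(test failure | ¬genuine code bug, ¬flaky test harness) = 0.05×0.92 + 0.9335×0.08
        = 0.046000 + 0.074680 = 0.120680
Configurations with environment drift contribute 0.074680, so
  P(environment drift | test failure, ¬genuine code bug, ¬flaky test harness) = 0.074680 / 0.120680 ≈ 0.619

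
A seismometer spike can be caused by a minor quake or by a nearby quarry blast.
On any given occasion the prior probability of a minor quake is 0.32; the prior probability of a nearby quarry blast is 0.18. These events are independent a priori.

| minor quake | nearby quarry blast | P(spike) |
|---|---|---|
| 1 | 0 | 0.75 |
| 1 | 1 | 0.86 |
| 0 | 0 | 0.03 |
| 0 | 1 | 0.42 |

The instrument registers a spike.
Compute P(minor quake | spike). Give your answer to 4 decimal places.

P(minor quake | spike) ≈ 0.7833

Sum P(spike|·) weighted by the priors over the 4 (minor quake, nearby quarry blast) configurations:
  P(spike) = 0.03*0.68*0.82 + 0.42*0.68*0.18 + 0.75*0.32*0.82 + 0.86*0.32*0.18
        = 0.016728 + 0.051408 + 0.196800 + 0.049536 = 0.314472
Configurations with minor quake contribute 0.246336, so
  P(minor quake | spike) = 0.246336 / 0.314472 ≈ 0.7833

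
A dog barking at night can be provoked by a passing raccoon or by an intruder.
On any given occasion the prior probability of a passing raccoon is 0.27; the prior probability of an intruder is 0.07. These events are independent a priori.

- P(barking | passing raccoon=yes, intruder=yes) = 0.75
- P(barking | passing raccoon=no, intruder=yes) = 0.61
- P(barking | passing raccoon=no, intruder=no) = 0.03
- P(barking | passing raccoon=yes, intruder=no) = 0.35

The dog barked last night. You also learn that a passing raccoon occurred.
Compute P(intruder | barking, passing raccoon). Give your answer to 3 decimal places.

P(intruder | barking, passing raccoon) ≈ 0.139

Sum P(barking|·) weighted by the priors over both values of intruder:
  P(barking | passing raccoon) = 0.35*0.93 + 0.75*0.07
        = 0.325500 + 0.052500 = 0.378000
The terms with intruder present sum to 0.052500, so
  P(intruder | barking, passing raccoon) = 0.052500 / 0.378000 ≈ 0.139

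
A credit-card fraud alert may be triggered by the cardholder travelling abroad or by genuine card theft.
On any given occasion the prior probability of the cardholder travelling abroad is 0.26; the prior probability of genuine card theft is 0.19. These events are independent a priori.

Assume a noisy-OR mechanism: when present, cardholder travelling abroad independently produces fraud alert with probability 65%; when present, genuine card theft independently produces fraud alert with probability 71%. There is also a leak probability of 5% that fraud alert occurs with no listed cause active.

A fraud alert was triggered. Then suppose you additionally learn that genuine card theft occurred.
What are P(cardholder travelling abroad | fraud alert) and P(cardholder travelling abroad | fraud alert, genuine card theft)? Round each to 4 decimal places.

Under noisy-OR, P(fraud alert | causes) = 1 − (1−0.05)·∏(1−qᵢ) over the active causes.
P(fraud alert) = 0.05×0.74×0.81 + 0.7245×0.74×0.19 + 0.6675×0.26×0.81 + 0.903575×0.26×0.19 = 0.029970 + 0.101865 + 0.140576 + 0.044637 = 0.317048
The cardholder travelling abroad-present share is 0.140576 + 0.044637 = 0.185213.
Hence the posterior is 0.185213/0.317048 ≈ 0.5842.

With the extra evidence:
Enumerate both values of cardholder travelling abroad and weight by the priors:
  P(fraud alert | genuine card theft) = 0.7245·0.74 + 0.903575·0.26
        = 0.536130 + 0.234930 = 0.771060
The terms with cardholder travelling abroad present sum to 0.234930, so
  P(cardholder travelling abroad | fraud alert, genuine card theft) = 0.234930 / 0.771060 ≈ 0.3047

P(cardholder travelling abroad | fraud alert) ≈ 0.5842; P(cardholder travelling abroad | fraud alert, genuine card theft) ≈ 0.3047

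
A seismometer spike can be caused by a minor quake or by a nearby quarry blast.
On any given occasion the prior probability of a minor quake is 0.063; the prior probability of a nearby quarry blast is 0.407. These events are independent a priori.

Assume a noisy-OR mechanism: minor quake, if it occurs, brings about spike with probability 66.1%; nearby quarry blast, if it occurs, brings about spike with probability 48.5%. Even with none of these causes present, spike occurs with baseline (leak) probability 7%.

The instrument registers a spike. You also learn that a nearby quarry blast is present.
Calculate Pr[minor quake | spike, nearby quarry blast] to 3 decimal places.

Under noisy-OR, P(spike | causes) = 1 − (1−0.07)·∏(1−qᵢ) over the active causes.
P(spike | nearby quarry blast) = 0.52105·0.937 + 0.837636·0.063 = 0.488224 + 0.052771 = 0.540995
The minor quake-present share is 0.837636·0.063 = 0.052771.
Hence the posterior is 0.052771/0.540995 ≈ 0.098.

Pr[minor quake | spike, nearby quarry blast] ≈ 0.098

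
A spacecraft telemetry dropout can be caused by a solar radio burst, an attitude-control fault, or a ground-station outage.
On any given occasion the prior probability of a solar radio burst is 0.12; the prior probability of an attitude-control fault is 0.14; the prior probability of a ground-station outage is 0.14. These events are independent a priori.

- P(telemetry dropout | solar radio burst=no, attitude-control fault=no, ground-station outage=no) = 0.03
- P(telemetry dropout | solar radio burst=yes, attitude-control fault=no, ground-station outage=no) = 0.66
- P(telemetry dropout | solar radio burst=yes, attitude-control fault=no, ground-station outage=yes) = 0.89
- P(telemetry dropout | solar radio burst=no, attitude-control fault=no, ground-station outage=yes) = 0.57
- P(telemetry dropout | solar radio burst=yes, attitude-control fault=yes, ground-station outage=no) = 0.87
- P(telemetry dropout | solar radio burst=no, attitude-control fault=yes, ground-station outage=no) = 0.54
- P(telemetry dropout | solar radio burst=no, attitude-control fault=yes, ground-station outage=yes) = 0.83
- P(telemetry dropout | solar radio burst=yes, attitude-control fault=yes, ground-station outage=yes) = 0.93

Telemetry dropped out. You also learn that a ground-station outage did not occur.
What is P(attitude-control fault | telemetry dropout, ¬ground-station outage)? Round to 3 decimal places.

By total probability over the 4 (solar radio burst, attitude-control fault) configurations:
  P(telemetry dropout | ¬ground-station outage) = 0.03·0.88·0.86 + 0.54·0.88·0.14 + 0.66·0.12·0.86 + 0.87·0.12·0.14
        = 0.022704 + 0.066528 + 0.068112 + 0.014616 = 0.171960
Configurations with attitude-control fault contribute 0.081144, so
  P(attitude-control fault | telemetry dropout, ¬ground-station outage) = 0.081144 / 0.171960 ≈ 0.472

P(attitude-control fault | telemetry dropout, ¬ground-station outage) ≈ 0.472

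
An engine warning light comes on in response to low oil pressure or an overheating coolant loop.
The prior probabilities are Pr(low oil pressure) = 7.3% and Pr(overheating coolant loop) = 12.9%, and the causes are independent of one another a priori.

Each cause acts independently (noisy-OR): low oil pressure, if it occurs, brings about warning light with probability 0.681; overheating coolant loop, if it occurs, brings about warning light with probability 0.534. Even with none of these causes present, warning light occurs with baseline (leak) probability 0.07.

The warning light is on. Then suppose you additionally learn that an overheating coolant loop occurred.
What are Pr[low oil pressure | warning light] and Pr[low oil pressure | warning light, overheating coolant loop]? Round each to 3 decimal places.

Pr[low oil pressure | warning light] ≈ 0.298; Pr[low oil pressure | warning light, overheating coolant loop] ≈ 0.107

Under noisy-OR, P(warning light | causes) = 1 − (1−0.07)·∏(1−qᵢ) over the active causes.
P(warning light) = 0.07×0.927×0.871 + 0.56662×0.927×0.129 + 0.70333×0.073×0.871 + 0.861752×0.073×0.129 = 0.056519 + 0.067758 + 0.044720 + 0.008115 = 0.177112
Of this, 0.052835 comes from 0.044720 + 0.008115 (the low oil pressure=true cases).
So P(low oil pressure | warning light) = 0.052835/0.177112 ≈ 0.298.

Now also conditioning on overheating coolant loop=true:
Enumerate both values of low oil pressure and weight by the priors:
  P(warning light | overheating coolant loop) = 0.56662*0.927 + 0.861752*0.073
        = 0.525257 + 0.062908 = 0.588165
The terms with low oil pressure present sum to 0.062908, so
  P(low oil pressure | warning light, overheating coolant loop) = 0.062908 / 0.588165 ≈ 0.107
This is intercausal reasoning (explaining away): once overheating coolant loop accounts for the warning light, low oil pressure becomes less likely.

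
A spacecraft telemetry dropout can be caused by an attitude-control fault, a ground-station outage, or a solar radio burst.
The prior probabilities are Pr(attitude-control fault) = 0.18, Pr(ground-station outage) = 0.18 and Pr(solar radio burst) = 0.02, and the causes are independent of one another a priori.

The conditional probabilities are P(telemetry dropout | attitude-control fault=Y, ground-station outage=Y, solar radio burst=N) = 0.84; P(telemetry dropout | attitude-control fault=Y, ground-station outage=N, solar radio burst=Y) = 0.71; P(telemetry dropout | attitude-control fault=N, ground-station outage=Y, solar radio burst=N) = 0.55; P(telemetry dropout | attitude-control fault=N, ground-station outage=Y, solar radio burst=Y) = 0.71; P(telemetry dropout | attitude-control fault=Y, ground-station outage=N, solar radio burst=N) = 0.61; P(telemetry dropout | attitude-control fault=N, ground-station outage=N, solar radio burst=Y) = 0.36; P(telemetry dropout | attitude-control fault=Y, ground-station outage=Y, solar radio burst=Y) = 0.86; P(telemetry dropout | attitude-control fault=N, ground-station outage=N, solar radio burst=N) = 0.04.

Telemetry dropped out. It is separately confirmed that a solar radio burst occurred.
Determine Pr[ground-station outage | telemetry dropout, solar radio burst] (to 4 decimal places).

Pr[ground-station outage | telemetry dropout, solar radio burst] ≈ 0.2767

P(telemetry dropout | solar radio burst) = 0.36*0.82*0.82 + 0.71*0.82*0.18 + 0.71*0.18*0.82 + 0.86*0.18*0.18 = 0.242064 + 0.104796 + 0.104796 + 0.027864 = 0.479520
The ground-station outage-present share is 0.104796 + 0.027864 = 0.132660.
So P(ground-station outage | telemetry dropout, solar radio burst) = 0.132660/0.479520 ≈ 0.2767.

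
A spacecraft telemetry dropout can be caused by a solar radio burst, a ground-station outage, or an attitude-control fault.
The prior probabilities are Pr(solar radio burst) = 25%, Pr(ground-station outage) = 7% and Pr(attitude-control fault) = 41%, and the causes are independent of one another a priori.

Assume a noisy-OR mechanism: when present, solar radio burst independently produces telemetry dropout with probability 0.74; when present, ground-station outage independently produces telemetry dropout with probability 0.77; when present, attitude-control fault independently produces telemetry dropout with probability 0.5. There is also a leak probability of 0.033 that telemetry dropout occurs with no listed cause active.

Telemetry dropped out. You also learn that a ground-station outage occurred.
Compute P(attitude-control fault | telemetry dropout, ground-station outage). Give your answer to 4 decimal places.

P(attitude-control fault | telemetry dropout, ground-station outage) ≈ 0.4356

Under noisy-OR, P(telemetry dropout | causes) = 1 − (1−0.033)·∏(1−qᵢ) over the active causes.
P(telemetry dropout | ground-station outage) = 0.77759×0.75×0.59 + 0.888795×0.75×0.41 + 0.942173×0.25×0.59 + 0.971087×0.25×0.41 = 0.344084 + 0.273304 + 0.138971 + 0.099536 = 0.855895
Restricting to configurations with attitude-control fault present: 0.273304 + 0.099536 = 0.372840.
P(attitude-control fault | telemetry dropout, ground-station outage) = 0.372840 / 0.855895 ≈ 0.4356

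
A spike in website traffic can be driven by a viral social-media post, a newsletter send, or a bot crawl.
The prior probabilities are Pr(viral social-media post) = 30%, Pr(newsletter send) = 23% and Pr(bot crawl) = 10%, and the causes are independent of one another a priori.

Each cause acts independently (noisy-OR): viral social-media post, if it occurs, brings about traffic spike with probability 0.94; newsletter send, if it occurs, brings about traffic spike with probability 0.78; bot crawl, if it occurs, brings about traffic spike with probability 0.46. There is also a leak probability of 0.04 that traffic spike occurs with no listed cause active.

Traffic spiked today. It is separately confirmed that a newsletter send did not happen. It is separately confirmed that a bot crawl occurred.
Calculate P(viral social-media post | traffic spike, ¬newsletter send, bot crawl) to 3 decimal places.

Under noisy-OR, P(traffic spike | causes) = 1 − (1−0.04)·∏(1−qᵢ) over the active causes.
P(traffic spike | ¬newsletter send, bot crawl) = 0.4816·0.7 + 0.968896·0.3 = 0.337120 + 0.290669 = 0.627789
The viral social-media post-present share is 0.968896·0.3 = 0.290669.
Hence the posterior is 0.290669/0.627789 ≈ 0.463.

P(viral social-media post | traffic spike, ¬newsletter send, bot crawl) ≈ 0.463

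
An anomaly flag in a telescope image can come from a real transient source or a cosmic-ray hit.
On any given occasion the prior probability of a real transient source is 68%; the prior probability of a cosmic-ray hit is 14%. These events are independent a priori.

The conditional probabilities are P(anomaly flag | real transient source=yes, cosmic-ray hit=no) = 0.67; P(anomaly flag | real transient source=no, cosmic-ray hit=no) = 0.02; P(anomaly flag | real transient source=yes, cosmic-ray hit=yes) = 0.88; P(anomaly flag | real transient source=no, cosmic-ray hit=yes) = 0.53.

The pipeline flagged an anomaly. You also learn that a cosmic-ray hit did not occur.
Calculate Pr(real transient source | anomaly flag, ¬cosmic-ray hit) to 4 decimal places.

P(anomaly flag | ¬cosmic-ray hit) = 0.02*0.32 + 0.67*0.68 = 0.006400 + 0.455600 = 0.462000
The real transient source-present share is 0.67*0.68 = 0.455600.
P(real transient source | anomaly flag, ¬cosmic-ray hit) = 0.455600 / 0.462000 ≈ 0.9861

Pr(real transient source | anomaly flag, ¬cosmic-ray hit) ≈ 0.9861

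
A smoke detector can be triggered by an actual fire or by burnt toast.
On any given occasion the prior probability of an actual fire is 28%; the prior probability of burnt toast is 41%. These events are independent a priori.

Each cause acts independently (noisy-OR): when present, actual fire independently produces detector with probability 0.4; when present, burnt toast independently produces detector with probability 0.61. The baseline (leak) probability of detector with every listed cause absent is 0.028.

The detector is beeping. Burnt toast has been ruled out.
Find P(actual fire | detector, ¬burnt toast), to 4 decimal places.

Under noisy-OR, P(detector | causes) = 1 − (1−0.028)·∏(1−qᵢ) over the active causes.
For the numerator, keep only actual fire=true terms: 0.4168*0.28 = 0.116704
Normalizer over all consistent configurations: 0.028*0.72 + 0.4168*0.28 = 0.136864
Posterior = 0.116704 / 0.136864 ≈ 0.8527

P(actual fire | detector, ¬burnt toast) ≈ 0.8527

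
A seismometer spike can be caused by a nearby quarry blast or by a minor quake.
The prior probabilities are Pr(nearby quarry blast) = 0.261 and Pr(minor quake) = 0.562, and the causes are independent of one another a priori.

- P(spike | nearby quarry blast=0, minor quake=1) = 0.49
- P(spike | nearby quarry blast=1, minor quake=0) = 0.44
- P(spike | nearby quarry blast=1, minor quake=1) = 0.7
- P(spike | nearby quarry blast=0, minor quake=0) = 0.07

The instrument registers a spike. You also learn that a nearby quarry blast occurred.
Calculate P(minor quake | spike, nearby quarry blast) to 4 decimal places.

P(minor quake | spike, nearby quarry blast) ≈ 0.6712

P(spike | nearby quarry blast) = 0.44*0.438 + 0.7*0.562 = 0.192720 + 0.393400 = 0.586120
Of this, 0.393400 comes from 0.7*0.562 (the minor quake=true cases).
P(minor quake | spike, nearby quarry blast) = 0.393400 / 0.586120 ≈ 0.6712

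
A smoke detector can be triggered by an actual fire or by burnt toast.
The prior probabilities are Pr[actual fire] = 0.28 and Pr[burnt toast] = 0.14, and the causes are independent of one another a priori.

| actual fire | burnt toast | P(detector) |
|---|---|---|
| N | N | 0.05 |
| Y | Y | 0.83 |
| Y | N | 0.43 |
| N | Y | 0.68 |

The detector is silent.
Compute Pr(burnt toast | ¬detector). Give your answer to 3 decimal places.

P(¬detector) = 0.95*0.72*0.86 + 0.32*0.72*0.14 + 0.57*0.28*0.86 + 0.17*0.28*0.14 = 0.588240 + 0.032256 + 0.137256 + 0.006664 = 0.764416
The burnt toast-present share is 0.032256 + 0.006664 = 0.038920.
Hence the posterior is 0.038920/0.764416 ≈ 0.051.

Pr(burnt toast | ¬detector) ≈ 0.051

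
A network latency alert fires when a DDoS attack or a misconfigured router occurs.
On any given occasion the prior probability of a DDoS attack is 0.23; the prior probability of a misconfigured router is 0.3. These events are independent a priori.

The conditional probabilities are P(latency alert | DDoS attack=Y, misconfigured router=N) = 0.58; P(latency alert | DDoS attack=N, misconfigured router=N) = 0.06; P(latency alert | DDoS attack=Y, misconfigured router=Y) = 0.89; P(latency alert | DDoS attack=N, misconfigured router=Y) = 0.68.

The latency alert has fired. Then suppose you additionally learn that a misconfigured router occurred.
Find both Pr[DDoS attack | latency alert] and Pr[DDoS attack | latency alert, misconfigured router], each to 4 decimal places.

Pr[DDoS attack | latency alert] ≈ 0.4497; Pr[DDoS attack | latency alert, misconfigured router] ≈ 0.2811

Numerator (weight on configurations with DDoS attack): 0.093380 + 0.061410 = 0.154790
Normalizer over all consistent configurations: 0.06·0.77·0.7 + 0.68·0.77·0.3 + 0.58·0.23·0.7 + 0.89·0.23·0.3 = 0.344210
Posterior = 0.154790 / 0.344210 ≈ 0.4497

Now also conditioning on misconfigured router=true:
Sum P(latency alert|·) weighted by the priors over both values of DDoS attack:
  P(latency alert | misconfigured router) = 0.68·0.77 + 0.89·0.23
        = 0.523600 + 0.204700 = 0.728300
Configurations with DDoS attack contribute 0.204700, so
  P(DDoS attack | latency alert, misconfigured router) = 0.204700 / 0.728300 ≈ 0.2811
Conditioning on misconfigured router lowers the posterior on DDoS attack: the classic explaining-away effect in a common-effect structure.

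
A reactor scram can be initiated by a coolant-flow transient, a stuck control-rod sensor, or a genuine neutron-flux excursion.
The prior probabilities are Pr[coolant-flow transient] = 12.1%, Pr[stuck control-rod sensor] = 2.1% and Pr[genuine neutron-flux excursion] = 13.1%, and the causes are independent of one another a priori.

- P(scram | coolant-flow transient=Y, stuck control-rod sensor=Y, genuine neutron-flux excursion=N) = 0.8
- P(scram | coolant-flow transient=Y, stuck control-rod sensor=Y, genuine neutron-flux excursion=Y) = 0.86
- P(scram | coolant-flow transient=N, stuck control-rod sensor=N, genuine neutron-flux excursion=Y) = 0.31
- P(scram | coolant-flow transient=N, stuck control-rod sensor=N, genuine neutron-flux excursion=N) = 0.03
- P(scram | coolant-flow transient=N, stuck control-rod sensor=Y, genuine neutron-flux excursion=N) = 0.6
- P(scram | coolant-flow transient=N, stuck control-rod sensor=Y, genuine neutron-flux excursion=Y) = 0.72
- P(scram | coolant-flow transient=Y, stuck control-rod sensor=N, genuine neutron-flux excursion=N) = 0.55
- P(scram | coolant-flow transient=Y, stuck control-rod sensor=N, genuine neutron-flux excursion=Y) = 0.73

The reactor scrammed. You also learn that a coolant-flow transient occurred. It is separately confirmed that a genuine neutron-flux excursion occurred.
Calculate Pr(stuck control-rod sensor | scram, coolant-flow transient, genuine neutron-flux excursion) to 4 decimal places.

Pr(stuck control-rod sensor | scram, coolant-flow transient, genuine neutron-flux excursion) ≈ 0.0246

By total probability over both values of stuck control-rod sensor:
  P(scram | coolant-flow transient, genuine neutron-flux excursion) = 0.73×0.979 + 0.86×0.021
        = 0.714670 + 0.018060 = 0.732730
Keeping only the stuck control-rod sensor-present terms gives 0.018060, so
  P(stuck control-rod sensor | scram, coolant-flow transient, genuine neutron-flux excursion) = 0.018060 / 0.732730 ≈ 0.0246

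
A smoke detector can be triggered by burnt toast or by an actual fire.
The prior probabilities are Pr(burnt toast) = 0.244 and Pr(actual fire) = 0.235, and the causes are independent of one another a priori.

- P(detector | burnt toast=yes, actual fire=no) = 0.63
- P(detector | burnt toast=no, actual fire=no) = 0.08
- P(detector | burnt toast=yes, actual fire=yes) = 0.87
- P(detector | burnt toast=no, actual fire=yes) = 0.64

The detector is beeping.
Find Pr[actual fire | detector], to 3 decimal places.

Pr[actual fire | detector] ≈ 0.500

P(detector) = 0.08×0.756×0.765 + 0.64×0.756×0.235 + 0.63×0.244×0.765 + 0.87×0.244×0.235 = 0.046267 + 0.113702 + 0.117596 + 0.049886 = 0.327451
Of this, 0.163588 comes from 0.113702 + 0.049886 (the actual fire=true cases).
Hence the posterior is 0.163588/0.327451 ≈ 0.500.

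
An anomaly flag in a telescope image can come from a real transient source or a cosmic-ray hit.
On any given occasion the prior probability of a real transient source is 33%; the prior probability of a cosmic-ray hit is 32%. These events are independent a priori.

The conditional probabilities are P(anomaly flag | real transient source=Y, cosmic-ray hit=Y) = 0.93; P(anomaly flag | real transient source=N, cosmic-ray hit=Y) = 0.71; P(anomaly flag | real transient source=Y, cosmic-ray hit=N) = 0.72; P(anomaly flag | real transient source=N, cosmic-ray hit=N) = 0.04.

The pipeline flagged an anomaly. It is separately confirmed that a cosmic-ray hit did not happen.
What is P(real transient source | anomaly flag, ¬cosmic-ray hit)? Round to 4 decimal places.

By total probability over both values of real transient source:
  P(anomaly flag | ¬cosmic-ray hit) = 0.04·0.67 + 0.72·0.33
        = 0.026800 + 0.237600 = 0.264400
Keeping only the real transient source-present terms gives 0.237600, so
  P(real transient source | anomaly flag, ¬cosmic-ray hit) = 0.237600 / 0.264400 ≈ 0.8986

P(real transient source | anomaly flag, ¬cosmic-ray hit) ≈ 0.8986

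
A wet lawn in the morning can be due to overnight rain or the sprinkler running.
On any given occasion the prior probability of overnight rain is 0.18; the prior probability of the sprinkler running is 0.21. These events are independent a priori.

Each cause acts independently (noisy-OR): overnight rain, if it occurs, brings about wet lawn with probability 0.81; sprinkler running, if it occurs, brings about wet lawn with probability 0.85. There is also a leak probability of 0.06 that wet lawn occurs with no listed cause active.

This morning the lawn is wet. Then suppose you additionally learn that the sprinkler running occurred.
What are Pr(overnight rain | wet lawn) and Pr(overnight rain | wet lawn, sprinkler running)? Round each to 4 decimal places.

Pr(overnight rain | wet lawn) ≈ 0.4512; Pr(overnight rain | wet lawn, sprinkler running) ≈ 0.1992

Under noisy-OR, P(wet lawn | causes) = 1 − (1−0.06)·∏(1−qᵢ) over the active causes.
By total probability over the 4 (overnight rain, sprinkler running) configurations:
  P(wet lawn) = 0.06·0.82·0.79 + 0.859·0.82·0.21 + 0.8214·0.18·0.79 + 0.97321·0.18·0.21
        = 0.038868 + 0.147920 + 0.116803 + 0.036787 = 0.340378
Keeping only the overnight rain-present terms gives 0.153590, so
  P(overnight rain | wet lawn) = 0.153590 / 0.340378 ≈ 0.4512

Now also conditioning on sprinkler running=true:
P(wet lawn | sprinkler running) = 0.859·0.82 + 0.97321·0.18 = 0.704380 + 0.175178 = 0.879558
Restricting to configurations with overnight rain present: 0.97321·0.18 = 0.175178.
So P(overnight rain | wet lawn, sprinkler running) = 0.175178/0.879558 ≈ 0.1992.
— sprinkler running explains away the evidence for overnight rain.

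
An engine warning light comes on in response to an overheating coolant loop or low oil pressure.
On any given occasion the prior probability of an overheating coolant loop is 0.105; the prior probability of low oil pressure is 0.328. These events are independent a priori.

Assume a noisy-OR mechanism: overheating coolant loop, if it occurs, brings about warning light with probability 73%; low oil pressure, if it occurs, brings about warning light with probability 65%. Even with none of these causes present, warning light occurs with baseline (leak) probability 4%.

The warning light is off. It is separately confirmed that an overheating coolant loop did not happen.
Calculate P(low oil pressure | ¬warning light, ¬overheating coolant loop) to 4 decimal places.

Under noisy-OR, P(warning light | causes) = 1 − (1−0.04)·∏(1−qᵢ) over the active causes.
For the numerator, keep only low oil pressure=true terms: 0.336·0.328 = 0.110208
The normalizing constant is 0.96·0.672 + 0.336·0.328 = 0.755328
Posterior = 0.110208 / 0.755328 ≈ 0.1459

P(low oil pressure | ¬warning light, ¬overheating coolant loop) ≈ 0.1459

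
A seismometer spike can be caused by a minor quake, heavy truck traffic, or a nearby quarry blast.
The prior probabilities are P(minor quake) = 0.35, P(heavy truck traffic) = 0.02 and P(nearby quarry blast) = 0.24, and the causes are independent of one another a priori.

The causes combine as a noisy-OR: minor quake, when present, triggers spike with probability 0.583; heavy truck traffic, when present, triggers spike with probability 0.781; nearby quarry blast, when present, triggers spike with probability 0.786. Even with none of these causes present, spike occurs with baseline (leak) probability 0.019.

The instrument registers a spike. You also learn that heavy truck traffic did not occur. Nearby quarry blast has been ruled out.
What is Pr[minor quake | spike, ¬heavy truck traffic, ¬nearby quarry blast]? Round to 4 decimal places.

Pr[minor quake | spike, ¬heavy truck traffic, ¬nearby quarry blast] ≈ 0.9437

Under noisy-OR, P(spike | causes) = 1 − (1−0.019)·∏(1−qᵢ) over the active causes.
For the numerator, keep only minor quake=true terms: 0.590923×0.35 = 0.206823
Denominator P(spike | ¬heavy truck traffic, ¬nearby quarry blast): 0.019×0.65 + 0.590923×0.35 = 0.219173
P(minor quake | spike, ¬heavy truck traffic, ¬nearby quarry blast) = 0.206823/0.219173 ≈ 0.9437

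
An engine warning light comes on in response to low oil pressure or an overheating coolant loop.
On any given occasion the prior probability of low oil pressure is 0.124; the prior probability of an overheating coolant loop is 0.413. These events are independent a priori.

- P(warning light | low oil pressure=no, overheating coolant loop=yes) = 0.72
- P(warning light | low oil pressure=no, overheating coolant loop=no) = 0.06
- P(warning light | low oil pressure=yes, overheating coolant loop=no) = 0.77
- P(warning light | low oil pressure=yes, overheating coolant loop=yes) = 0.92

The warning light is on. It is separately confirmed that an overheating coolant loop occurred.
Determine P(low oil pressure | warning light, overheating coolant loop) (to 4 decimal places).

P(low oil pressure | warning light, overheating coolant loop) ≈ 0.1532

P(warning light | overheating coolant loop) = 0.72×0.876 + 0.92×0.124 = 0.630720 + 0.114080 = 0.744800
Restricting to configurations with low oil pressure present: 0.92×0.124 = 0.114080.
P(low oil pressure | warning light, overheating coolant loop) = 0.114080 / 0.744800 ≈ 0.1532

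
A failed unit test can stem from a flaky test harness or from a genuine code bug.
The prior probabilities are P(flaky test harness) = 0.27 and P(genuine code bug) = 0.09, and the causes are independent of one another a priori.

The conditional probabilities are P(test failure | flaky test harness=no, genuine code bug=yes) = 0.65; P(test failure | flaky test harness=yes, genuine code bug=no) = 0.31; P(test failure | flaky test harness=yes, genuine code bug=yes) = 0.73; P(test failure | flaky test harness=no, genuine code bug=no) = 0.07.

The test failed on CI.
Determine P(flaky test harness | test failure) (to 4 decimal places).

P(flaky test harness | test failure) ≈ 0.5128

Numerator (weight on configurations with flaky test harness): 0.076167 + 0.017739 = 0.093906
The normalizing constant is 0.07·0.73·0.91 + 0.65·0.73·0.09 + 0.31·0.27·0.91 + 0.73·0.27·0.09 = 0.183112
Posterior = 0.093906 / 0.183112 ≈ 0.5128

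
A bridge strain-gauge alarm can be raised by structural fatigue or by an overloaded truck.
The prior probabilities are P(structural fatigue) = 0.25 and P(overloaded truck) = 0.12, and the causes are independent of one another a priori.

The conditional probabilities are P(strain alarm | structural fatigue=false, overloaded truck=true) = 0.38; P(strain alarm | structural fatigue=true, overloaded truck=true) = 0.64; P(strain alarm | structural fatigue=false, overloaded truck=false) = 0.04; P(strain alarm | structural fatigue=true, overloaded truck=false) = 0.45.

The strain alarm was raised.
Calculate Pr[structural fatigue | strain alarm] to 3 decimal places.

Numerator (weight on configurations with structural fatigue): 0.099000 + 0.019200 = 0.118200
The normalizing constant is 0.04×0.75×0.88 + 0.38×0.75×0.12 + 0.45×0.25×0.88 + 0.64×0.25×0.12 = 0.178800
P(structural fatigue | strain alarm) = 0.118200/0.178800 ≈ 0.661

Pr[structural fatigue | strain alarm] ≈ 0.661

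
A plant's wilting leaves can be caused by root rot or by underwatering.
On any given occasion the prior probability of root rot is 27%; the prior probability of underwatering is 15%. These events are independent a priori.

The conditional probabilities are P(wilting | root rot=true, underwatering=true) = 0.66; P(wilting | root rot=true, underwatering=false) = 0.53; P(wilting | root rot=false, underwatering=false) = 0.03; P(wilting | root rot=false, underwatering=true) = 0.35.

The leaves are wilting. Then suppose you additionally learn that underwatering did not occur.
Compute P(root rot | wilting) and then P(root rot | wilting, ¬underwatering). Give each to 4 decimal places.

P(root rot | wilting) ≈ 0.7227; P(root rot | wilting, ¬underwatering) ≈ 0.8673

Sum P(wilting|·) weighted by the priors over the 4 (root rot, underwatering) configurations:
  P(wilting) = 0.03×0.73×0.85 + 0.35×0.73×0.15 + 0.53×0.27×0.85 + 0.66×0.27×0.15
        = 0.018615 + 0.038325 + 0.121635 + 0.026730 = 0.205305
Keeping only the root rot-present terms gives 0.148365, so
  P(root rot | wilting) = 0.148365 / 0.205305 ≈ 0.7227

Now also conditioning on underwatering≠true:
P(wilting | ¬underwatering) = 0.03·0.73 + 0.53·0.27 = 0.021900 + 0.143100 = 0.165000
The root rot-present share is 0.53·0.27 = 0.143100.
Hence the posterior is 0.143100/0.165000 ≈ 0.8673.
Ruling out underwatering raises the posterior on root rot — the flip side of explaining away.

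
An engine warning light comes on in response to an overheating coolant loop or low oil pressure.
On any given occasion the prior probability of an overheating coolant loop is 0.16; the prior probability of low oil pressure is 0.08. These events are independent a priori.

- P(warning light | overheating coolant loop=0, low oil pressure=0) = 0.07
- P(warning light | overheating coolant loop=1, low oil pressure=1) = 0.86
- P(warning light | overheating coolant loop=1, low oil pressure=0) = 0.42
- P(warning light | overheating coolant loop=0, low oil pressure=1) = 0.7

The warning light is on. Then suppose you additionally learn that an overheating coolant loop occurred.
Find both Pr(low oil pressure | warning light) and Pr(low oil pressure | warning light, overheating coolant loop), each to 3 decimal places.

Pr(low oil pressure | warning light) ≈ 0.334; Pr(low oil pressure | warning light, overheating coolant loop) ≈ 0.151

Weight on low oil pressure=true, given the evidence: 0.047040 + 0.011008 = 0.058048
Normalizer over all consistent configurations: 0.07×0.84×0.92 + 0.7×0.84×0.08 + 0.42×0.16×0.92 + 0.86×0.16×0.08 = 0.173968
P(low oil pressure | warning light) = 0.058048/0.173968 ≈ 0.334

Now condition on the additional information:
For the numerator, keep only low oil pressure=true terms: 0.86×0.08 = 0.068800
Denominator P(warning light | overheating coolant loop): 0.42×0.92 + 0.86×0.08 = 0.455200
Posterior = 0.068800 / 0.455200 ≈ 0.151
The drop from 0.334 to 0.151 is the explaining-away (discounting) effect.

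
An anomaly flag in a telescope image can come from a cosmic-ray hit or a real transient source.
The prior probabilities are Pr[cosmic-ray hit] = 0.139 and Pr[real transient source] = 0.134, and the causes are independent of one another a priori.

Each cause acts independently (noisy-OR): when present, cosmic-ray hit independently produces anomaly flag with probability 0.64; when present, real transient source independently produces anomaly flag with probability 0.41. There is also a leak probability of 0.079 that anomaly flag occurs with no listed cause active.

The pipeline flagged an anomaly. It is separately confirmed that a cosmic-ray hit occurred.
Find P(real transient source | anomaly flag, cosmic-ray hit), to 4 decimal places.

P(real transient source | anomaly flag, cosmic-ray hit) ≈ 0.1570

Under noisy-OR, P(anomaly flag | causes) = 1 − (1−0.079)·∏(1−qᵢ) over the active causes.
Sum P(anomaly flag|·) weighted by the priors over both values of real transient source:
  P(anomaly flag | cosmic-ray hit) = 0.66844*0.866 + 0.80438*0.134
        = 0.578869 + 0.107787 = 0.686656
Configurations with real transient source contribute 0.107787, so
  P(real transient source | anomaly flag, cosmic-ray hit) = 0.107787 / 0.686656 ≈ 0.1570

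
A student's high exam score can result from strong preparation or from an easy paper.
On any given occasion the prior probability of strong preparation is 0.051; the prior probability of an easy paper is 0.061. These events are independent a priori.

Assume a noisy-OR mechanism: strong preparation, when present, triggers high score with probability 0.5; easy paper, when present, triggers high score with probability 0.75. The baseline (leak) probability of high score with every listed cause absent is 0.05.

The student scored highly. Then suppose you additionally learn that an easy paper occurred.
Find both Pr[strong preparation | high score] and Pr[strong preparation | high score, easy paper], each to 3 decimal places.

Under noisy-OR, P(high score | causes) = 1 − (1−0.05)·∏(1−qᵢ) over the active causes.
P(high score) = 0.05×0.949×0.939 + 0.7625×0.949×0.061 + 0.525×0.051×0.939 + 0.88125×0.051×0.061 = 0.044556 + 0.044140 + 0.025142 + 0.002742 = 0.116580
Restricting to configurations with strong preparation present: 0.025142 + 0.002742 = 0.027884.
So P(strong preparation | high score) = 0.027884/0.116580 ≈ 0.239.

With the extra evidence:
By total probability over both values of strong preparation:
  P(high score | easy paper) = 0.7625*0.949 + 0.88125*0.051
        = 0.723612 + 0.044944 = 0.768556
The terms with strong preparation present sum to 0.044944, so
  P(strong preparation | high score, easy paper) = 0.044944 / 0.768556 ≈ 0.058
The drop from 0.239 to 0.058 is the explaining-away (discounting) effect.

Pr[strong preparation | high score] ≈ 0.239; Pr[strong preparation | high score, easy paper] ≈ 0.058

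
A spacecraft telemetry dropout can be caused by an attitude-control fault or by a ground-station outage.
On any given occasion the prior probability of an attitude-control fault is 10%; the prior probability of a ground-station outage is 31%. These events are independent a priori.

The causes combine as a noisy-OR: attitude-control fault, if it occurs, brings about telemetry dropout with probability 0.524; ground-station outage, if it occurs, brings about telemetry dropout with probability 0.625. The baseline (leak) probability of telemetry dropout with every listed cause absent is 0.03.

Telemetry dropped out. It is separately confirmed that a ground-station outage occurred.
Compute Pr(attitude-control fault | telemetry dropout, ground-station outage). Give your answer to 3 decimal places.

Under noisy-OR, P(telemetry dropout | causes) = 1 − (1−0.03)·∏(1−qᵢ) over the active causes.
Weight on attitude-control fault=true, given the evidence: 0.826855*0.1 = 0.082686
The normalizing constant is 0.63625*0.9 + 0.826855*0.1 = 0.655311
P(attitude-control fault | telemetry dropout, ground-station outage) = 0.082686/0.655311 ≈ 0.126

Pr(attitude-control fault | telemetry dropout, ground-station outage) ≈ 0.126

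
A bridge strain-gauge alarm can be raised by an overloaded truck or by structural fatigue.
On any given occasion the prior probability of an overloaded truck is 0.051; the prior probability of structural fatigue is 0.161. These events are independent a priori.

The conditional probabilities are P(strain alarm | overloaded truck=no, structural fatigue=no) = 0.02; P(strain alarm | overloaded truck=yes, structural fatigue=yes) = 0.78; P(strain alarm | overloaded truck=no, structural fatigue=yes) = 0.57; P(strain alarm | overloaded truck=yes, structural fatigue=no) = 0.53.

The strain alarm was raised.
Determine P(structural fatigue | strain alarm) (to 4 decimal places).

P(structural fatigue | strain alarm) ≈ 0.7078

P(strain alarm) = 0.02·0.949·0.839 + 0.57·0.949·0.161 + 0.53·0.051·0.839 + 0.78·0.051·0.161 = 0.015924 + 0.087090 + 0.022678 + 0.006405 = 0.132097
Restricting to configurations with structural fatigue present: 0.087090 + 0.006405 = 0.093495.
Hence the posterior is 0.093495/0.132097 ≈ 0.7078.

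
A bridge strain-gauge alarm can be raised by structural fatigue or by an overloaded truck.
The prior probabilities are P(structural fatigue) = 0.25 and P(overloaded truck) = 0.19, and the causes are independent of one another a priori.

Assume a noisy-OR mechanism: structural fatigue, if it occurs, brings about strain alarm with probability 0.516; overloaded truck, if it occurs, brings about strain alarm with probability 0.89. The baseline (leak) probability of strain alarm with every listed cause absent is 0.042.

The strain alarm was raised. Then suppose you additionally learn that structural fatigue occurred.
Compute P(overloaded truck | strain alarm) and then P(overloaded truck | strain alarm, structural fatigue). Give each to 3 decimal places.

P(overloaded truck | strain alarm) ≈ 0.563; P(overloaded truck | strain alarm, structural fatigue) ≈ 0.293

Under noisy-OR, P(strain alarm | causes) = 1 − (1−0.042)·∏(1−qᵢ) over the active causes.
Sum P(strain alarm|·) weighted by the priors over the 4 (structural fatigue, overloaded truck) configurations:
  P(strain alarm) = 0.042·0.75·0.81 + 0.89462·0.75·0.19 + 0.536328·0.25·0.81 + 0.948996·0.25·0.19
        = 0.025515 + 0.127483 + 0.108606 + 0.045077 = 0.306681
The terms with overloaded truck present sum to 0.172560, so
  P(overloaded truck | strain alarm) = 0.172560 / 0.306681 ≈ 0.563

Now also conditioning on structural fatigue=true:
Sum P(strain alarm|·) weighted by the priors over both values of overloaded truck:
  P(strain alarm | structural fatigue) = 0.536328·0.81 + 0.948996·0.19
        = 0.434426 + 0.180309 = 0.614735
Configurations with overloaded truck contribute 0.180309, so
  P(overloaded truck | strain alarm, structural fatigue) = 0.180309 / 0.614735 ≈ 0.293
The drop from 0.563 to 0.293 is the explaining-away (discounting) effect.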